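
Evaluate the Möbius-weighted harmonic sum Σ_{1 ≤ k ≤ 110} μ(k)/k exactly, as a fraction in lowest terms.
Σ μ(k)/k = -346111831248675463001253659043942735029097/13320714134183568389441721993907990936904630

Values of μ(k) for 1 ≤ k ≤ 110: μ(1) = 1, μ(2) = -1, μ(3) = -1, μ(5) = -1, μ(6) = 1, μ(7) = -1, μ(10) = 1, μ(11) = -1, μ(13) = -1, μ(14) = 1, μ(15) = 1, μ(17) = -1, μ(19) = -1, μ(21) = 1, μ(22) = 1, μ(23) = -1, μ(26) = 1, μ(29) = -1, μ(30) = -1, μ(31) = -1, μ(33) = 1, μ(34) = 1, μ(35) = 1, μ(37) = -1, μ(38) = 1, μ(39) = 1, μ(41) = -1, μ(42) = -1, μ(43) = -1, μ(46) = 1, μ(47) = -1, μ(51) = 1, μ(53) = -1, μ(55) = 1, μ(57) = 1, μ(58) = 1, μ(59) = -1, μ(61) = -1, μ(62) = 1, μ(65) = 1, μ(66) = -1, μ(67) = -1, μ(69) = 1, μ(70) = -1, μ(71) = -1, μ(73) = -1, μ(74) = 1, μ(77) = 1, μ(78) = -1, μ(79) = -1, μ(82) = 1, μ(83) = -1, μ(85) = 1, μ(86) = 1, μ(87) = 1, μ(89) = -1, μ(91) = 1, μ(93) = 1, μ(94) = 1, μ(95) = 1, μ(97) = -1, μ(101) = -1, μ(102) = -1, μ(103) = -1, μ(105) = -1, μ(106) = 1, μ(107) = -1, μ(109) = -1, μ(110) = -1, with μ = 0 on non-squarefree integers. Summing μ(k)/k for k where μ(k) ≠ 0 gives -346111831248675463001253659043942735029097/13320714134183568389441721993907990936904630 ≈ -0.0260. (PNT ⟺ this sum → 0 as n → ∞.)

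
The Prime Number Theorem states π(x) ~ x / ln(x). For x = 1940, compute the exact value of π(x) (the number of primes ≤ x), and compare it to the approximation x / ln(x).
π(1940) = 295;  x/ln(x) ≈ 256.26;  relative error ≈ 13.13%.

Directly count primes up to 1940: π(1940) = 295. The PNT approximation gives 1940/ln(1940) ≈ 1940/7.57044 ≈ 256.26. Relative error (π(x) − x/ln(x)) / π(x) ≈ 13.13%; the approximation is known to undercount slightly (Li(x) is a better estimate).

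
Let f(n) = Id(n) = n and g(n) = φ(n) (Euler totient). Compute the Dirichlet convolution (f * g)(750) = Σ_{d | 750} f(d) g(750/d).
(Id * φ)(750) = 6375

Divisors of 750: [1, 2, 3, 5, 6, 10, 15, 25, 30, 50, 75, 125, 150, 250, 375, 750]. For each d | 750:
  d = 1: Id(1) · φ(750/1) = 1 · 200 = 200
  d = 2: Id(2) · φ(750/2) = 2 · 200 = 400
  d = 3: Id(3) · φ(750/3) = 3 · 100 = 300
  d = 5: Id(5) · φ(750/5) = 5 · 40 = 200
  d = 6: Id(6) · φ(750/6) = 6 · 100 = 600
  d = 10: Id(10) · φ(750/10) = 10 · 40 = 400
  d = 15: Id(15) · φ(750/15) = 15 · 20 = 300
  d = 25: Id(25) · φ(750/25) = 25 · 8 = 200
  d = 30: Id(30) · φ(750/30) = 30 · 20 = 600
  d = 50: Id(50) · φ(750/50) = 50 · 8 = 400
  d = 75: Id(75) · φ(750/75) = 75 · 4 = 300
  d = 125: Id(125) · φ(750/125) = 125 · 2 = 250
  d = 150: Id(150) · φ(750/150) = 150 · 4 = 600
  d = 250: Id(250) · φ(750/250) = 250 · 2 = 500
  d = 375: Id(375) · φ(750/375) = 375 · 1 = 375
  d = 750: Id(750) · φ(750/750) = 750 · 1 = 750
Summing: (Id * φ)(750) = 200 + 400 + 300 + 200 + 600 + 400 + 300 + 200 + 600 + 400 + 300 + 250 + 600 + 500 + 375 + 750 = 6375.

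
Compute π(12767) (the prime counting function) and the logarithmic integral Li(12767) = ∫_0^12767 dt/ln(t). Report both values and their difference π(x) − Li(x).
π(12767) = 1523;  Li(12767) ≈ 1542.49;  π(x) − Li(x) ≈ -19.49.

Direct count of primes ≤ 12767 gives π(12767) = 1523. Numerical evaluation of the logarithmic integral gives Li(12767) ≈ 1542.49. The difference π(x) − Li(x) ≈ -19.49 is typically negative for small/moderate x (Li(x) overestimates), though Littlewood's theorem shows this sign changes infinitely often.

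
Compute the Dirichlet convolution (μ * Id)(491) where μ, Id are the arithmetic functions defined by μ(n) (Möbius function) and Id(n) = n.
(μ * Id)(491) = 490

Divisors of 491: [1, 491]. For each d | 491:
  d = 1: μ(1) · Id(491/1) = 1 · 491 = 491
  d = 491: μ(491) · Id(491/491) = -1 · 1 = -1
Summing: (μ * Id)(491) = 491 + -1 = 490.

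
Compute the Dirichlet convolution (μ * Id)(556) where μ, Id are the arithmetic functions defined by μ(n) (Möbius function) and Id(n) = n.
(μ * Id)(556) = 276

Divisors of 556: [1, 2, 4, 139, 278, 556]. For each d | 556:
  d = 1: μ(1) · Id(556/1) = 1 · 556 = 556
  d = 2: μ(2) · Id(556/2) = -1 · 278 = -278
  d = 4: μ(4) · Id(556/4) = 0 · 139 = 0
  d = 139: μ(139) · Id(556/139) = -1 · 4 = -4
  d = 278: μ(278) · Id(556/278) = 1 · 2 = 2
  d = 556: μ(556) · Id(556/556) = 0 · 1 = 0
Summing: (μ * Id)(556) = 556 + -278 + 0 + -4 + 2 + 0 = 276.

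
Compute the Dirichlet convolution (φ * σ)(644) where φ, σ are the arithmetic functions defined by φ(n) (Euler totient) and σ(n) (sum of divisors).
(φ * σ)(644) = 7728

Divisors of 644: [1, 2, 4, 7, 14, 23, 28, 46, 92, 161, 322, 644]. For each d | 644:
  d = 1: φ(1) · σ(644/1) = 1 · 1344 = 1344
  d = 2: φ(2) · σ(644/2) = 1 · 576 = 576
  d = 4: φ(4) · σ(644/4) = 2 · 192 = 384
  d = 7: φ(7) · σ(644/7) = 6 · 168 = 1008
  d = 14: φ(14) · σ(644/14) = 6 · 72 = 432
  d = 23: φ(23) · σ(644/23) = 22 · 56 = 1232
  d = 28: φ(28) · σ(644/28) = 12 · 24 = 288
  d = 46: φ(46) · σ(644/46) = 22 · 24 = 528
  d = 92: φ(92) · σ(644/92) = 44 · 8 = 352
  d = 161: φ(161) · σ(644/161) = 132 · 7 = 924
  d = 322: φ(322) · σ(644/322) = 132 · 3 = 396
  d = 644: φ(644) · σ(644/644) = 264 · 1 = 264
Summing: (φ * σ)(644) = 1344 + 576 + 384 + 1008 + 432 + 1232 + 288 + 528 + 352 + 924 + 396 + 264 = 7728.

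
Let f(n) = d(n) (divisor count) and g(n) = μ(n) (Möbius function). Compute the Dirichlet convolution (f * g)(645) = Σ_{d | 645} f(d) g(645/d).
(d * μ)(645) = 1

Divisors of 645: [1, 3, 5, 15, 43, 129, 215, 645]. For each d | 645:
  d = 1: d(1) · μ(645/1) = 1 · -1 = -1
  d = 3: d(3) · μ(645/3) = 2 · 1 = 2
  d = 5: d(5) · μ(645/5) = 2 · 1 = 2
  d = 15: d(15) · μ(645/15) = 4 · -1 = -4
  d = 43: d(43) · μ(645/43) = 2 · 1 = 2
  d = 129: d(129) · μ(645/129) = 4 · -1 = -4
  d = 215: d(215) · μ(645/215) = 4 · -1 = -4
  d = 645: d(645) · μ(645/645) = 8 · 1 = 8
Summing: (d * μ)(645) = -1 + 2 + 2 + -4 + 2 + -4 + -4 + 8 = 1.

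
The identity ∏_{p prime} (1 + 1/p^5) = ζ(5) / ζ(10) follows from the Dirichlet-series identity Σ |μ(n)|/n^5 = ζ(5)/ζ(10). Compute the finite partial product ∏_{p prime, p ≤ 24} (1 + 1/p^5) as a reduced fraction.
∏ = 2612085852729079932096672771072/2521568243390149185231442932125

The primes p ≤ 24 are [2, 3, 5, 7, 11, 13, 17, 19, 23]. For each, (1 + 1/p^5) = (p^5 + 1)/p^5. Multiplying these fractions over p ∈ [2, 3, 5, 7, 11, 13, 17, 19, 23] gives 2612085852729079932096672771072/2521568243390149185231442932125. (In the limit P → ∞ this tends to ζ(5)/ζ(10).)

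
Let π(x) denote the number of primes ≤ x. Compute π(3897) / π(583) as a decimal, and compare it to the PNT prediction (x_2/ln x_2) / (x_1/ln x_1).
π(3897)/π(583) = 539/106 ≈ 5.0849;  PNT prediction ≈ 5.1485.

π(583) = 106 and π(3897) = 539, so π(3897)/π(583) ≈ 5.0849. The PNT-predicted ratio is (3897/ln(3897)) / (583/ln(583)) ≈ 5.1485. The two agree to within a few percent, as expected.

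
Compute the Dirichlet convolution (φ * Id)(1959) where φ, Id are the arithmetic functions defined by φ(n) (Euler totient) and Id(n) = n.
(φ * Id)(1959) = 6525

Divisors of 1959: [1, 3, 653, 1959]. For each d | 1959:
  d = 1: φ(1) · Id(1959/1) = 1 · 1959 = 1959
  d = 3: φ(3) · Id(1959/3) = 2 · 653 = 1306
  d = 653: φ(653) · Id(1959/653) = 652 · 3 = 1956
  d = 1959: φ(1959) · Id(1959/1959) = 1304 · 1 = 1304
Summing: (φ * Id)(1959) = 1959 + 1306 + 1956 + 1304 = 6525.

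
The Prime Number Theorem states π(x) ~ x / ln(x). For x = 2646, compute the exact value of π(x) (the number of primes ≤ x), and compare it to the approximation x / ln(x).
π(2646) = 382;  x/ln(x) ≈ 335.75;  relative error ≈ 12.11%.

Directly count primes up to 2646: π(2646) = 382. The PNT approximation gives 2646/ln(2646) ≈ 2646/7.88080 ≈ 335.75. Relative error (π(x) − x/ln(x)) / π(x) ≈ 12.11%; the approximation is known to undercount slightly (Li(x) is a better estimate).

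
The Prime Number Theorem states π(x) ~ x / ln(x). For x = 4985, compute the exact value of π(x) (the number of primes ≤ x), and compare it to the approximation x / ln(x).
π(4985) = 666;  x/ln(x) ≈ 585.49;  relative error ≈ 12.09%.

Directly count primes up to 4985: π(4985) = 666. The PNT approximation gives 4985/ln(4985) ≈ 4985/8.51419 ≈ 585.49. Relative error (π(x) − x/ln(x)) / π(x) ≈ 12.09%; the approximation is known to undercount slightly (Li(x) is a better estimate).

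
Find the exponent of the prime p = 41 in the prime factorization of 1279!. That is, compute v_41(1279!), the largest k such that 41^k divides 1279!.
v_41(1279!) = 31

Legendre's formula: v_p(n!) = Σ_{k ≥ 1} ⌊n / p^k⌋. For p = 41, n = 1279, the terms are:
  ⌊1279/41^1⌋ = ⌊1279/41⌋ = 31
(the next term ⌊1279/41^2⌋ = 0, terminating the sum). Summing: v_41(1279!) = 31 = 31.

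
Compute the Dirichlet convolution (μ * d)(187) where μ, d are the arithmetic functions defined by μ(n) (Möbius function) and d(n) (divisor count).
(μ * d)(187) = 1

Divisors of 187: [1, 11, 17, 187]. For each d | 187:
  d = 1: μ(1) · d(187/1) = 1 · 4 = 4
  d = 11: μ(11) · d(187/11) = -1 · 2 = -2
  d = 17: μ(17) · d(187/17) = -1 · 2 = -2
  d = 187: μ(187) · d(187/187) = 1 · 1 = 1
Summing: (μ * d)(187) = 4 + -2 + -2 + 1 = 1.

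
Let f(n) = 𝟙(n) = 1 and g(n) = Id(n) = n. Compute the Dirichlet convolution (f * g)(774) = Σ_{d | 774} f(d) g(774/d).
(𝟙 * Id)(774) = 1716

Divisors of 774: [1, 2, 3, 6, 9, 18, 43, 86, 129, 258, 387, 774]. For each d | 774:
  d = 1: 𝟙(1) · Id(774/1) = 1 · 774 = 774
  d = 2: 𝟙(2) · Id(774/2) = 1 · 387 = 387
  d = 3: 𝟙(3) · Id(774/3) = 1 · 258 = 258
  d = 6: 𝟙(6) · Id(774/6) = 1 · 129 = 129
  d = 9: 𝟙(9) · Id(774/9) = 1 · 86 = 86
  d = 18: 𝟙(18) · Id(774/18) = 1 · 43 = 43
  d = 43: 𝟙(43) · Id(774/43) = 1 · 18 = 18
  d = 86: 𝟙(86) · Id(774/86) = 1 · 9 = 9
  d = 129: 𝟙(129) · Id(774/129) = 1 · 6 = 6
  d = 258: 𝟙(258) · Id(774/258) = 1 · 3 = 3
  d = 387: 𝟙(387) · Id(774/387) = 1 · 2 = 2
  d = 774: 𝟙(774) · Id(774/774) = 1 · 1 = 1
Summing: (𝟙 * Id)(774) = 774 + 387 + 258 + 129 + 86 + 43 + 18 + 9 + 6 + 3 + 2 + 1 = 1716.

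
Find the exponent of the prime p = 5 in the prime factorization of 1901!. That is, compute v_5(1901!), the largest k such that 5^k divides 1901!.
v_5(1901!) = 474

Legendre's formula: v_p(n!) = Σ_{k ≥ 1} ⌊n / p^k⌋. For p = 5, n = 1901, the terms are:
  ⌊1901/5^1⌋ = ⌊1901/5⌋ = 380
  ⌊1901/5^2⌋ = ⌊1901/25⌋ = 76
  ⌊1901/5^3⌋ = ⌊1901/125⌋ = 15
  ⌊1901/5^4⌋ = ⌊1901/625⌋ = 3
(the next term ⌊1901/5^5⌋ = 0, terminating the sum). Summing: v_5(1901!) = 380 + 76 + 15 + 3 = 474.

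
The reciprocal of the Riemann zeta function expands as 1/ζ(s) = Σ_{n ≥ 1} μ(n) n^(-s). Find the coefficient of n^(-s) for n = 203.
μ(203) = 1

Factor n = 203 = 7 · 29. μ(n) = 0 if any exponent ≥ 2 (not squarefree); otherwise μ(n) = (−1)^{ω(n)} where ω(n) is the number of distinct prime factors. Applying: μ(203) = 1.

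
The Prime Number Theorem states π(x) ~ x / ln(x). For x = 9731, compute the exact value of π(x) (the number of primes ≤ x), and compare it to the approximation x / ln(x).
π(9731) = 1199;  x/ln(x) ≈ 1059.67;  relative error ≈ 11.62%.

Directly count primes up to 9731: π(9731) = 1199. The PNT approximation gives 9731/ln(9731) ≈ 9731/9.18307 ≈ 1059.67. Relative error (π(x) − x/ln(x)) / π(x) ≈ 11.62%; the approximation is known to undercount slightly (Li(x) is a better estimate).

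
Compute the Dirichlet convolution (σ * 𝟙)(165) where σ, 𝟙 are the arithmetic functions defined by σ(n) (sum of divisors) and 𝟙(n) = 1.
(σ * 𝟙)(165) = 455

Divisors of 165: [1, 3, 5, 11, 15, 33, 55, 165]. For each d | 165:
  d = 1: σ(1) · 𝟙(165/1) = 1 · 1 = 1
  d = 3: σ(3) · 𝟙(165/3) = 4 · 1 = 4
  d = 5: σ(5) · 𝟙(165/5) = 6 · 1 = 6
  d = 11: σ(11) · 𝟙(165/11) = 12 · 1 = 12
  d = 15: σ(15) · 𝟙(165/15) = 24 · 1 = 24
  d = 33: σ(33) · 𝟙(165/33) = 48 · 1 = 48
  d = 55: σ(55) · 𝟙(165/55) = 72 · 1 = 72
  d = 165: σ(165) · 𝟙(165/165) = 288 · 1 = 288
Summing: (σ * 𝟙)(165) = 1 + 4 + 6 + 12 + 24 + 48 + 72 + 288 = 455.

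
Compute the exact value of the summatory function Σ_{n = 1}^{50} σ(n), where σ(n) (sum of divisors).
Σ_{n ≤ 50} σ(n) = 2080

Compute σ(n) for each 1 ≤ n ≤ 50: σ(1) = 1, σ(2) = 3, σ(3) = 4, σ(4) = 7, σ(5) = 6, σ(6) = 12, σ(7) = 8, σ(8) = 15, σ(9) = 13, σ(10) = 18, σ(11) = 12, σ(12) = 28, σ(13) = 14, σ(14) = 24, σ(15) = 24, σ(16) = 31, σ(17) = 18, σ(18) = 39, σ(19) = 20, σ(20) = 42, σ(21) = 32, σ(22) = 36, σ(23) = 24, σ(24) = 60, σ(25) = 31, σ(26) = 42, σ(27) = 40, σ(28) = 56, σ(29) = 30, σ(30) = 72, σ(31) = 32, σ(32) = 63, σ(33) = 48, σ(34) = 54, σ(35) = 48, σ(36) = 91, σ(37) = 38, σ(38) = 60, σ(39) = 56, σ(40) = 90, σ(41) = 42, σ(42) = 96, σ(43) = 44, σ(44) = 84, σ(45) = 78, σ(46) = 72, σ(47) = 48, σ(48) = 124, σ(49) = 57, σ(50) = 93. Summing all 50 values: 2080. (Average order: Σ_{n ≤ x} σ(n) ~ (π²/12) x². For x = 50, (π²/12)·50² ≈ 2056.17.)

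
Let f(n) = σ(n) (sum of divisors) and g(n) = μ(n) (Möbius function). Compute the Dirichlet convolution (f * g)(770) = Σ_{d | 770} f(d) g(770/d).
(σ * μ)(770) = 770

Divisors of 770: [1, 2, 5, 7, 10, 11, 14, 22, 35, 55, 70, 77, 110, 154, 385, 770]. For each d | 770:
  d = 1: σ(1) · μ(770/1) = 1 · 1 = 1
  d = 2: σ(2) · μ(770/2) = 3 · -1 = -3
  d = 5: σ(5) · μ(770/5) = 6 · -1 = -6
  d = 7: σ(7) · μ(770/7) = 8 · -1 = -8
  d = 10: σ(10) · μ(770/10) = 18 · 1 = 18
  d = 11: σ(11) · μ(770/11) = 12 · -1 = -12
  d = 14: σ(14) · μ(770/14) = 24 · 1 = 24
  d = 22: σ(22) · μ(770/22) = 36 · 1 = 36
  d = 35: σ(35) · μ(770/35) = 48 · 1 = 48
  d = 55: σ(55) · μ(770/55) = 72 · 1 = 72
  d = 70: σ(70) · μ(770/70) = 144 · -1 = -144
  d = 77: σ(77) · μ(770/77) = 96 · 1 = 96
  d = 110: σ(110) · μ(770/110) = 216 · -1 = -216
  d = 154: σ(154) · μ(770/154) = 288 · -1 = -288
  d = 385: σ(385) · μ(770/385) = 576 · -1 = -576
  d = 770: σ(770) · μ(770/770) = 1728 · 1 = 1728
Summing: (σ * μ)(770) = 1 + -3 + -6 + -8 + 18 + -12 + 24 + 36 + 48 + 72 + -144 + 96 + -216 + -288 + -576 + 1728 = 770.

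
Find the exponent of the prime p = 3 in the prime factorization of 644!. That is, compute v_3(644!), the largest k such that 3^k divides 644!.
v_3(644!) = 317

Legendre's formula: v_p(n!) = Σ_{k ≥ 1} ⌊n / p^k⌋. For p = 3, n = 644, the terms are:
  ⌊644/3^1⌋ = ⌊644/3⌋ = 214
  ⌊644/3^2⌋ = ⌊644/9⌋ = 71
  ⌊644/3^3⌋ = ⌊644/27⌋ = 23
  ⌊644/3^4⌋ = ⌊644/81⌋ = 7
  ⌊644/3^5⌋ = ⌊644/243⌋ = 2
(the next term ⌊644/3^6⌋ = 0, terminating the sum). Summing: v_3(644!) = 214 + 71 + 23 + 7 + 2 = 317.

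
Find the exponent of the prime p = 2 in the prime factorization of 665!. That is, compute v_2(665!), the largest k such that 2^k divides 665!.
v_2(665!) = 660

Legendre's formula: v_p(n!) = Σ_{k ≥ 1} ⌊n / p^k⌋. For p = 2, n = 665, the terms are:
  ⌊665/2^1⌋ = ⌊665/2⌋ = 332
  ⌊665/2^2⌋ = ⌊665/4⌋ = 166
  ⌊665/2^3⌋ = ⌊665/8⌋ = 83
  ⌊665/2^4⌋ = ⌊665/16⌋ = 41
  ⌊665/2^5⌋ = ⌊665/32⌋ = 20
  ⌊665/2^6⌋ = ⌊665/64⌋ = 10
  ⌊665/2^7⌋ = ⌊665/128⌋ = 5
  ⌊665/2^8⌋ = ⌊665/256⌋ = 2
  ⌊665/2^9⌋ = ⌊665/512⌋ = 1
(the next term ⌊665/2^10⌋ = 0, terminating the sum). Summing: v_2(665!) = 332 + 166 + 83 + 41 + 20 + 10 + 5 + 2 + 1 = 660.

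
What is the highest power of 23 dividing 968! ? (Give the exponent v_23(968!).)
v_23(968!) = 43

Legendre's formula: v_p(n!) = Σ_{k ≥ 1} ⌊n / p^k⌋. For p = 23, n = 968, the terms are:
  ⌊968/23^1⌋ = ⌊968/23⌋ = 42
  ⌊968/23^2⌋ = ⌊968/529⌋ = 1
(the next term ⌊968/23^3⌋ = 0, terminating the sum). Summing: v_23(968!) = 42 + 1 = 43.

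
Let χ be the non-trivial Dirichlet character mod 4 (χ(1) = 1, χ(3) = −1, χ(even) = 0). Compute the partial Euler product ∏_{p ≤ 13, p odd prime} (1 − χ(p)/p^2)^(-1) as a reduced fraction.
∏ = 143143/156160

The odd primes p ≤ 13 are [3, 5, 7, 11, 13]. For each, χ(p) = 1 if p ≡ 1 mod 4, χ(p) = −1 if p ≡ 3 mod 4. Taking (1 − χ(p)/p^2)^(-1) = p^2/(p^2 − χ(p)): (1 − (-1)/3^2)^(-1) · (1 − (1)/5^2)^(-1) · (1 − (-1)/7^2)^(-1) · (1 − (-1)/11^2)^(-1) · (1 − (1)/13^2)^(-1) = 143143/156160.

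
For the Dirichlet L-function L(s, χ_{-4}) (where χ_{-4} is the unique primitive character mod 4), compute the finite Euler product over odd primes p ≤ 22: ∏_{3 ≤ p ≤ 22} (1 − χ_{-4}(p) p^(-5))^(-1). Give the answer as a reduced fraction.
∏ = 8959395755957897476417566375/8993950909687588250159808512

The odd primes p ≤ 22 are [3, 5, 7, 11, 13, 17, 19]. For each, χ(p) = 1 if p ≡ 1 mod 4, χ(p) = −1 if p ≡ 3 mod 4. Taking (1 − χ(p)/p^5)^(-1) = p^5/(p^5 − χ(p)): (1 − (-1)/3^5)^(-1) · (1 − (1)/5^5)^(-1) · (1 − (-1)/7^5)^(-1) · (1 − (-1)/11^5)^(-1) · (1 − (1)/13^5)^(-1) · (1 − (1)/17^5)^(-1) · (1 − (-1)/19^5)^(-1) = 8959395755957897476417566375/8993950909687588250159808512.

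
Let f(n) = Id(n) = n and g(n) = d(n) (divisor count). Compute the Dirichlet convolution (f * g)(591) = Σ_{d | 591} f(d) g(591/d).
(Id * d)(591) = 995

Divisors of 591: [1, 3, 197, 591]. For each d | 591:
  d = 1: Id(1) · d(591/1) = 1 · 4 = 4
  d = 3: Id(3) · d(591/3) = 3 · 2 = 6
  d = 197: Id(197) · d(591/197) = 197 · 2 = 394
  d = 591: Id(591) · d(591/591) = 591 · 1 = 591
Summing: (Id * d)(591) = 4 + 6 + 394 + 591 = 995.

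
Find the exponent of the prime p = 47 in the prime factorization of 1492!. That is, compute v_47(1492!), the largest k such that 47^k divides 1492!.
v_47(1492!) = 31

Legendre's formula: v_p(n!) = Σ_{k ≥ 1} ⌊n / p^k⌋. For p = 47, n = 1492, the terms are:
  ⌊1492/47^1⌋ = ⌊1492/47⌋ = 31
(the next term ⌊1492/47^2⌋ = 0, terminating the sum). Summing: v_47(1492!) = 31 = 31.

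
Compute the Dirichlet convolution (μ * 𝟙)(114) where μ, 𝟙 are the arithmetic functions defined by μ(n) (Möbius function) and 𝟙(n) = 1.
(μ * 𝟙)(114) = 0

Divisors of 114: [1, 2, 3, 6, 19, 38, 57, 114]. For each d | 114:
  d = 1: μ(1) · 𝟙(114/1) = 1 · 1 = 1
  d = 2: μ(2) · 𝟙(114/2) = -1 · 1 = -1
  d = 3: μ(3) · 𝟙(114/3) = -1 · 1 = -1
  d = 6: μ(6) · 𝟙(114/6) = 1 · 1 = 1
  d = 19: μ(19) · 𝟙(114/19) = -1 · 1 = -1
  d = 38: μ(38) · 𝟙(114/38) = 1 · 1 = 1
  d = 57: μ(57) · 𝟙(114/57) = 1 · 1 = 1
  d = 114: μ(114) · 𝟙(114/114) = -1 · 1 = -1
Summing: (μ * 𝟙)(114) = 1 + -1 + -1 + 1 + -1 + 1 + 1 + -1 = 0.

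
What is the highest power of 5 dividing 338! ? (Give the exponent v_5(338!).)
v_5(338!) = 82

Legendre's formula: v_p(n!) = Σ_{k ≥ 1} ⌊n / p^k⌋. For p = 5, n = 338, the terms are:
  ⌊338/5^1⌋ = ⌊338/5⌋ = 67
  ⌊338/5^2⌋ = ⌊338/25⌋ = 13
  ⌊338/5^3⌋ = ⌊338/125⌋ = 2
(the next term ⌊338/5^4⌋ = 0, terminating the sum). Summing: v_5(338!) = 67 + 13 + 2 = 82.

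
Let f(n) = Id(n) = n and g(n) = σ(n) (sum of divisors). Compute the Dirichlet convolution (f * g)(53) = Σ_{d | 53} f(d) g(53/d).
(Id * σ)(53) = 107

Divisors of 53: [1, 53]. For each d | 53:
  d = 1: Id(1) · σ(53/1) = 1 · 54 = 54
  d = 53: Id(53) · σ(53/53) = 53 · 1 = 53
Summing: (Id * σ)(53) = 54 + 53 = 107.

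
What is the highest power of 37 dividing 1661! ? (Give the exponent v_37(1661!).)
v_37(1661!) = 45

Legendre's formula: v_p(n!) = Σ_{k ≥ 1} ⌊n / p^k⌋. For p = 37, n = 1661, the terms are:
  ⌊1661/37^1⌋ = ⌊1661/37⌋ = 44
  ⌊1661/37^2⌋ = ⌊1661/1369⌋ = 1
(the next term ⌊1661/37^3⌋ = 0, terminating the sum). Summing: v_37(1661!) = 44 + 1 = 45.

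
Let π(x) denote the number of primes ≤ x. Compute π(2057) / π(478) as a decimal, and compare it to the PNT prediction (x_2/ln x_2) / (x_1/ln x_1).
π(2057)/π(478) = 310/91 ≈ 3.4066;  PNT prediction ≈ 3.4801.

π(478) = 91 and π(2057) = 310, so π(2057)/π(478) ≈ 3.4066. The PNT-predicted ratio is (2057/ln(2057)) / (478/ln(478)) ≈ 3.4801. The two agree to within a few percent, as expected.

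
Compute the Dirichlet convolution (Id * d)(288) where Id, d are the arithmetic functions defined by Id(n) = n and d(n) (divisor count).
(Id * d)(288) = 2160

Divisors of 288: [1, 2, 3, 4, 6, 8, 9, 12, 16, 18, 24, 32, 36, 48, 72, 96, 144, 288]. For each d | 288:
  d = 1: Id(1) · d(288/1) = 1 · 18 = 18
  d = 2: Id(2) · d(288/2) = 2 · 15 = 30
  d = 3: Id(3) · d(288/3) = 3 · 12 = 36
  d = 4: Id(4) · d(288/4) = 4 · 12 = 48
  d = 6: Id(6) · d(288/6) = 6 · 10 = 60
  d = 8: Id(8) · d(288/8) = 8 · 9 = 72
  d = 9: Id(9) · d(288/9) = 9 · 6 = 54
  d = 12: Id(12) · d(288/12) = 12 · 8 = 96
  d = 16: Id(16) · d(288/16) = 16 · 6 = 96
  d = 18: Id(18) · d(288/18) = 18 · 5 = 90
  d = 24: Id(24) · d(288/24) = 24 · 6 = 144
  d = 32: Id(32) · d(288/32) = 32 · 3 = 96
  d = 36: Id(36) · d(288/36) = 36 · 4 = 144
  d = 48: Id(48) · d(288/48) = 48 · 4 = 192
  d = 72: Id(72) · d(288/72) = 72 · 3 = 216
  d = 96: Id(96) · d(288/96) = 96 · 2 = 192
  d = 144: Id(144) · d(288/144) = 144 · 2 = 288
  d = 288: Id(288) · d(288/288) = 288 · 1 = 288
Summing: (Id * d)(288) = 18 + 30 + 36 + 48 + 60 + 72 + 54 + 96 + 96 + 90 + 144 + 96 + 144 + 192 + 216 + 192 + 288 + 288 = 2160.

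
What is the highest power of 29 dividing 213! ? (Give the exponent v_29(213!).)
v_29(213!) = 7

Legendre's formula: v_p(n!) = Σ_{k ≥ 1} ⌊n / p^k⌋. For p = 29, n = 213, the terms are:
  ⌊213/29^1⌋ = ⌊213/29⌋ = 7
(the next term ⌊213/29^2⌋ = 0, terminating the sum). Summing: v_29(213!) = 7 = 7.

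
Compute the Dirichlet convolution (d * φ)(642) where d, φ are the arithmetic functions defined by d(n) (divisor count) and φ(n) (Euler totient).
(d * φ)(642) = 1296

Divisors of 642: [1, 2, 3, 6, 107, 214, 321, 642]. For each d | 642:
  d = 1: d(1) · φ(642/1) = 1 · 212 = 212
  d = 2: d(2) · φ(642/2) = 2 · 212 = 424
  d = 3: d(3) · φ(642/3) = 2 · 106 = 212
  d = 6: d(6) · φ(642/6) = 4 · 106 = 424
  d = 107: d(107) · φ(642/107) = 2 · 2 = 4
  d = 214: d(214) · φ(642/214) = 4 · 2 = 8
  d = 321: d(321) · φ(642/321) = 4 · 1 = 4
  d = 642: d(642) · φ(642/642) = 8 · 1 = 8
Summing: (d * φ)(642) = 212 + 424 + 212 + 424 + 4 + 8 + 4 + 8 = 1296.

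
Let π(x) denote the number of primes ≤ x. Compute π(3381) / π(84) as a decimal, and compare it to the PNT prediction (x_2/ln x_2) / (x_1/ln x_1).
π(3381)/π(84) = 476/23 ≈ 20.6957;  PNT prediction ≈ 21.9471.

π(84) = 23 and π(3381) = 476, so π(3381)/π(84) ≈ 20.6957. The PNT-predicted ratio is (3381/ln(3381)) / (84/ln(84)) ≈ 21.9471. The two agree to within a few percent, as expected.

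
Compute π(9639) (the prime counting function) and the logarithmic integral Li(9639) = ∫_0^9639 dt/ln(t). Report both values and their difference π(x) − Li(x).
π(9639) = 1190;  Li(9639) ≈ 1206.86;  π(x) − Li(x) ≈ -16.86.

Direct count of primes ≤ 9639 gives π(9639) = 1190. Numerical evaluation of the logarithmic integral gives Li(9639) ≈ 1206.86. The difference π(x) − Li(x) ≈ -16.86 is typically negative for small/moderate x (Li(x) overestimates), though Littlewood's theorem shows this sign changes infinitely often.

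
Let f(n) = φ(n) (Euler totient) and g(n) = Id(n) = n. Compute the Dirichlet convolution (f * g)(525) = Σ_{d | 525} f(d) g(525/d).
(φ * Id)(525) = 4225

Divisors of 525: [1, 3, 5, 7, 15, 21, 25, 35, 75, 105, 175, 525]. For each d | 525:
  d = 1: φ(1) · Id(525/1) = 1 · 525 = 525
  d = 3: φ(3) · Id(525/3) = 2 · 175 = 350
  d = 5: φ(5) · Id(525/5) = 4 · 105 = 420
  d = 7: φ(7) · Id(525/7) = 6 · 75 = 450
  d = 15: φ(15) · Id(525/15) = 8 · 35 = 280
  d = 21: φ(21) · Id(525/21) = 12 · 25 = 300
  d = 25: φ(25) · Id(525/25) = 20 · 21 = 420
  d = 35: φ(35) · Id(525/35) = 24 · 15 = 360
  d = 75: φ(75) · Id(525/75) = 40 · 7 = 280
  d = 105: φ(105) · Id(525/105) = 48 · 5 = 240
  d = 175: φ(175) · Id(525/175) = 120 · 3 = 360
  d = 525: φ(525) · Id(525/525) = 240 · 1 = 240
Summing: (φ * Id)(525) = 525 + 350 + 420 + 450 + 280 + 300 + 420 + 360 + 280 + 240 + 360 + 240 = 4225.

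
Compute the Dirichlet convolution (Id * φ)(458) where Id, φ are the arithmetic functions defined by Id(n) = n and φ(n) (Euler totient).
(Id * φ)(458) = 1371

Divisors of 458: [1, 2, 229, 458]. For each d | 458:
  d = 1: Id(1) · φ(458/1) = 1 · 228 = 228
  d = 2: Id(2) · φ(458/2) = 2 · 228 = 456
  d = 229: Id(229) · φ(458/229) = 229 · 1 = 229
  d = 458: Id(458) · φ(458/458) = 458 · 1 = 458
Summing: (Id * φ)(458) = 228 + 456 + 229 + 458 = 1371.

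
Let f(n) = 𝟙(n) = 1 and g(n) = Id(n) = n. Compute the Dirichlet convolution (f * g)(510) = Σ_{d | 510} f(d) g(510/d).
(𝟙 * Id)(510) = 1296

Divisors of 510: [1, 2, 3, 5, 6, 10, 15, 17, 30, 34, 51, 85, 102, 170, 255, 510]. For each d | 510:
  d = 1: 𝟙(1) · Id(510/1) = 1 · 510 = 510
  d = 2: 𝟙(2) · Id(510/2) = 1 · 255 = 255
  d = 3: 𝟙(3) · Id(510/3) = 1 · 170 = 170
  d = 5: 𝟙(5) · Id(510/5) = 1 · 102 = 102
  d = 6: 𝟙(6) · Id(510/6) = 1 · 85 = 85
  d = 10: 𝟙(10) · Id(510/10) = 1 · 51 = 51
  d = 15: 𝟙(15) · Id(510/15) = 1 · 34 = 34
  d = 17: 𝟙(17) · Id(510/17) = 1 · 30 = 30
  d = 30: 𝟙(30) · Id(510/30) = 1 · 17 = 17
  d = 34: 𝟙(34) · Id(510/34) = 1 · 15 = 15
  d = 51: 𝟙(51) · Id(510/51) = 1 · 10 = 10
  d = 85: 𝟙(85) · Id(510/85) = 1 · 6 = 6
  d = 102: 𝟙(102) · Id(510/102) = 1 · 5 = 5
  d = 170: 𝟙(170) · Id(510/170) = 1 · 3 = 3
  d = 255: 𝟙(255) · Id(510/255) = 1 · 2 = 2
  d = 510: 𝟙(510) · Id(510/510) = 1 · 1 = 1
Summing: (𝟙 * Id)(510) = 510 + 255 + 170 + 102 + 85 + 51 + 34 + 30 + 17 + 15 + 10 + 6 + 5 + 3 + 2 + 1 = 1296.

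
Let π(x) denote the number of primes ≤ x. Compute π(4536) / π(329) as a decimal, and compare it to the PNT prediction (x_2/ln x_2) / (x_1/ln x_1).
π(4536)/π(329) = 615/66 ≈ 9.3182;  PNT prediction ≈ 9.4909.

π(329) = 66 and π(4536) = 615, so π(4536)/π(329) ≈ 9.3182. The PNT-predicted ratio is (4536/ln(4536)) / (329/ln(329)) ≈ 9.4909. The two agree to within a few percent, as expected.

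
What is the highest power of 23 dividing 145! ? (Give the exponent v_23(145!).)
v_23(145!) = 6

Legendre's formula: v_p(n!) = Σ_{k ≥ 1} ⌊n / p^k⌋. For p = 23, n = 145, the terms are:
  ⌊145/23^1⌋ = ⌊145/23⌋ = 6
(the next term ⌊145/23^2⌋ = 0, terminating the sum). Summing: v_23(145!) = 6 = 6.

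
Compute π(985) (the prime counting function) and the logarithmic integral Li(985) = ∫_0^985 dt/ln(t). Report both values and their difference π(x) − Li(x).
π(985) = 166;  Li(985) ≈ 175.44;  π(x) − Li(x) ≈ -9.44.

Direct count of primes ≤ 985 gives π(985) = 166. Numerical evaluation of the logarithmic integral gives Li(985) ≈ 175.44. The difference π(x) − Li(x) ≈ -9.44 is typically negative for small/moderate x (Li(x) overestimates), though Littlewood's theorem shows this sign changes infinitely often.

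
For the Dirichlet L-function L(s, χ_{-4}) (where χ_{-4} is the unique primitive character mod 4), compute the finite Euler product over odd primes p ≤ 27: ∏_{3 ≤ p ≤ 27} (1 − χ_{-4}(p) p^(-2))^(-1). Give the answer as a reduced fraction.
∏ = 7900068038863/8628726988800

The odd primes p ≤ 27 are [3, 5, 7, 11, 13, 17, 19, 23]. For each, χ(p) = 1 if p ≡ 1 mod 4, χ(p) = −1 if p ≡ 3 mod 4. Taking (1 − χ(p)/p^2)^(-1) = p^2/(p^2 − χ(p)): (1 − (-1)/3^2)^(-1) · (1 − (1)/5^2)^(-1) · (1 − (-1)/7^2)^(-1) · (1 − (-1)/11^2)^(-1) · (1 − (1)/13^2)^(-1) · (1 − (1)/17^2)^(-1) · (1 − (-1)/19^2)^(-1) · (1 − (-1)/23^2)^(-1) = 7900068038863/8628726988800.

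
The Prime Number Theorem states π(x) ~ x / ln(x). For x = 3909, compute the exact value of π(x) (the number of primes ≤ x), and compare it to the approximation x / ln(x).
π(3909) = 540;  x/ln(x) ≈ 472.61;  relative error ≈ 12.48%.

Directly count primes up to 3909: π(3909) = 540. The PNT approximation gives 3909/ln(3909) ≈ 3909/8.27104 ≈ 472.61. Relative error (π(x) − x/ln(x)) / π(x) ≈ 12.48%; the approximation is known to undercount slightly (Li(x) is a better estimate).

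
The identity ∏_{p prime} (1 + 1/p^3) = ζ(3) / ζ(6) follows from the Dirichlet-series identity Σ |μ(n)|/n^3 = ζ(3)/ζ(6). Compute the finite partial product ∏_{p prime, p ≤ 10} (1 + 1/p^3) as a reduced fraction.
∏ = 1032/875

The primes p ≤ 10 are [2, 3, 5, 7]. For each, (1 + 1/p^3) = (p^3 + 1)/p^3. Multiplying these fractions over p ∈ [2, 3, 5, 7] gives 1032/875. (In the limit P → ∞ this tends to ζ(3)/ζ(6).)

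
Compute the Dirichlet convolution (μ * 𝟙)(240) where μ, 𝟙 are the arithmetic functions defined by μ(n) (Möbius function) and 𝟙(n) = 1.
(μ * 𝟙)(240) = 0

Divisors of 240: [1, 2, 3, 4, 5, 6, 8, 10, 12, 15, 16, 20, 24, 30, 40, 48, 60, 80, 120, 240]. For each d | 240:
  d = 1: μ(1) · 𝟙(240/1) = 1 · 1 = 1
  d = 2: μ(2) · 𝟙(240/2) = -1 · 1 = -1
  d = 3: μ(3) · 𝟙(240/3) = -1 · 1 = -1
  d = 4: μ(4) · 𝟙(240/4) = 0 · 1 = 0
  d = 5: μ(5) · 𝟙(240/5) = -1 · 1 = -1
  d = 6: μ(6) · 𝟙(240/6) = 1 · 1 = 1
  d = 8: μ(8) · 𝟙(240/8) = 0 · 1 = 0
  d = 10: μ(10) · 𝟙(240/10) = 1 · 1 = 1
  d = 12: μ(12) · 𝟙(240/12) = 0 · 1 = 0
  d = 15: μ(15) · 𝟙(240/15) = 1 · 1 = 1
  d = 16: μ(16) · 𝟙(240/16) = 0 · 1 = 0
  d = 20: μ(20) · 𝟙(240/20) = 0 · 1 = 0
  d = 24: μ(24) · 𝟙(240/24) = 0 · 1 = 0
  d = 30: μ(30) · 𝟙(240/30) = -1 · 1 = -1
  d = 40: μ(40) · 𝟙(240/40) = 0 · 1 = 0
  d = 48: μ(48) · 𝟙(240/48) = 0 · 1 = 0
  d = 60: μ(60) · 𝟙(240/60) = 0 · 1 = 0
  d = 80: μ(80) · 𝟙(240/80) = 0 · 1 = 0
  d = 120: μ(120) · 𝟙(240/120) = 0 · 1 = 0
  d = 240: μ(240) · 𝟙(240/240) = 0 · 1 = 0
Summing: (μ * 𝟙)(240) = 1 + -1 + -1 + 0 + -1 + 1 + 0 + 1 + 0 + 1 + 0 + 0 + 0 + -1 + 0 + 0 + 0 + 0 + 0 + 0 = 0.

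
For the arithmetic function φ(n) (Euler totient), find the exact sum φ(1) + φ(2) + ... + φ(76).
Σ_{n ≤ 76} φ(n) = 1772

Compute φ(n) for each 1 ≤ n ≤ 76: φ(1) = 1, φ(2) = 1, φ(3) = 2, φ(4) = 2, φ(5) = 4, φ(6) = 2, φ(7) = 6, φ(8) = 4, φ(9) = 6, φ(10) = 4, φ(11) = 10, φ(12) = 4, φ(13) = 12, φ(14) = 6, φ(15) = 8, φ(16) = 8, φ(17) = 16, φ(18) = 6, φ(19) = 18, φ(20) = 8, φ(21) = 12, φ(22) = 10, φ(23) = 22, φ(24) = 8, φ(25) = 20, φ(26) = 12, φ(27) = 18, φ(28) = 12, φ(29) = 28, φ(30) = 8, φ(31) = 30, φ(32) = 16, φ(33) = 20, φ(34) = 16, φ(35) = 24, φ(36) = 12, φ(37) = 36, φ(38) = 18, φ(39) = 24, φ(40) = 16, φ(41) = 40, φ(42) = 12, φ(43) = 42, φ(44) = 20, φ(45) = 24, φ(46) = 22, φ(47) = 46, φ(48) = 16, φ(49) = 42, φ(50) = 20, φ(51) = 32, φ(52) = 24, φ(53) = 52, φ(54) = 18, φ(55) = 40, φ(56) = 24, φ(57) = 36, φ(58) = 28, φ(59) = 58, φ(60) = 16, φ(61) = 60, φ(62) = 30, φ(63) = 36, φ(64) = 32, φ(65) = 48, φ(66) = 20, φ(67) = 66, φ(68) = 32, φ(69) = 44, φ(70) = 24, φ(71) = 70, φ(72) = 24, φ(73) = 72, φ(74) = 36, φ(75) = 40, φ(76) = 36. Summing all 76 values: 1772. (Average order: Σ_{n ≤ x} φ(n) ~ (3/π²) x². For x = 76, (3/π²)·76² ≈ 1755.69.)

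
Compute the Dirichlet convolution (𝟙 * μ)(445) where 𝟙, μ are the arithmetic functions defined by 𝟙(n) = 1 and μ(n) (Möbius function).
(𝟙 * μ)(445) = 0

Divisors of 445: [1, 5, 89, 445]. For each d | 445:
  d = 1: 𝟙(1) · μ(445/1) = 1 · 1 = 1
  d = 5: 𝟙(5) · μ(445/5) = 1 · -1 = -1
  d = 89: 𝟙(89) · μ(445/89) = 1 · -1 = -1
  d = 445: 𝟙(445) · μ(445/445) = 1 · 1 = 1
Summing: (𝟙 * μ)(445) = 1 + -1 + -1 + 1 = 0.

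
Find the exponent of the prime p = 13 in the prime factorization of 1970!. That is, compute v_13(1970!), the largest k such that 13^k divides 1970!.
v_13(1970!) = 162

Legendre's formula: v_p(n!) = Σ_{k ≥ 1} ⌊n / p^k⌋. For p = 13, n = 1970, the terms are:
  ⌊1970/13^1⌋ = ⌊1970/13⌋ = 151
  ⌊1970/13^2⌋ = ⌊1970/169⌋ = 11
(the next term ⌊1970/13^3⌋ = 0, terminating the sum). Summing: v_13(1970!) = 151 + 11 = 162.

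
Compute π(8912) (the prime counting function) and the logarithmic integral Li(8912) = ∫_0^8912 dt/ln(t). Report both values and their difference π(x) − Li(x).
π(8912) = 1108;  Li(8912) ≈ 1127.28;  π(x) − Li(x) ≈ -19.28.

Direct count of primes ≤ 8912 gives π(8912) = 1108. Numerical evaluation of the logarithmic integral gives Li(8912) ≈ 1127.28. The difference π(x) − Li(x) ≈ -19.28 is typically negative for small/moderate x (Li(x) overestimates), though Littlewood's theorem shows this sign changes infinitely often.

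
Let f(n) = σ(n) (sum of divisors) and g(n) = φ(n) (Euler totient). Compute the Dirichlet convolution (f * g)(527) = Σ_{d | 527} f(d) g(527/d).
(σ * φ)(527) = 2108

Divisors of 527: [1, 17, 31, 527]. For each d | 527:
  d = 1: σ(1) · φ(527/1) = 1 · 480 = 480
  d = 17: σ(17) · φ(527/17) = 18 · 30 = 540
  d = 31: σ(31) · φ(527/31) = 32 · 16 = 512
  d = 527: σ(527) · φ(527/527) = 576 · 1 = 576
Summing: (σ * φ)(527) = 480 + 540 + 512 + 576 = 2108.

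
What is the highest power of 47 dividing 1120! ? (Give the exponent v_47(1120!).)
v_47(1120!) = 23

Legendre's formula: v_p(n!) = Σ_{k ≥ 1} ⌊n / p^k⌋. For p = 47, n = 1120, the terms are:
  ⌊1120/47^1⌋ = ⌊1120/47⌋ = 23
(the next term ⌊1120/47^2⌋ = 0, terminating the sum). Summing: v_47(1120!) = 23 = 23.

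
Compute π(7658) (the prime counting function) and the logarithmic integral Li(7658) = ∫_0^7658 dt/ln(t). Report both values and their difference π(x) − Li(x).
π(7658) = 971;  Li(7658) ≈ 988.27;  π(x) − Li(x) ≈ -17.27.

Direct count of primes ≤ 7658 gives π(7658) = 971. Numerical evaluation of the logarithmic integral gives Li(7658) ≈ 988.27. The difference π(x) − Li(x) ≈ -17.27 is typically negative for small/moderate x (Li(x) overestimates), though Littlewood's theorem shows this sign changes infinitely often.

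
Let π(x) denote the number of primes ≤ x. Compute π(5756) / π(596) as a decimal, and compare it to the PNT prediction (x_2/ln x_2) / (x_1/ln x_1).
π(5756)/π(596) = 757/108 ≈ 7.0093;  PNT prediction ≈ 7.1281.

π(596) = 108 and π(5756) = 757, so π(5756)/π(596) ≈ 7.0093. The PNT-predicted ratio is (5756/ln(5756)) / (596/ln(596)) ≈ 7.1281. The two agree to within a few percent, as expected.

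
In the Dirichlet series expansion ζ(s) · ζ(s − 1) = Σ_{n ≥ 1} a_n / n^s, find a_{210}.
σ(210) = 576

In the product (Σ m^0/m^s)(Σ k / k^s) = Σ (Σ_{d | n} d) / n^s, the coefficient of 1/n^s is σ(n) = Σ_{d | n} d. For n = 210, divisors are [1, 2, 3, 5, 6, 7, 10, 14, 15, 21, 30, 35, 42, 70, 105, 210]; summing: σ(210) = 576.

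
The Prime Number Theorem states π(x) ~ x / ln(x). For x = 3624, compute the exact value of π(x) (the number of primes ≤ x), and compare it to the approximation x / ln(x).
π(3624) = 507;  x/ln(x) ≈ 442.20;  relative error ≈ 12.78%.

Directly count primes up to 3624: π(3624) = 507. The PNT approximation gives 3624/ln(3624) ≈ 3624/8.19533 ≈ 442.20. Relative error (π(x) − x/ln(x)) / π(x) ≈ 12.78%; the approximation is known to undercount slightly (Li(x) is a better estimate).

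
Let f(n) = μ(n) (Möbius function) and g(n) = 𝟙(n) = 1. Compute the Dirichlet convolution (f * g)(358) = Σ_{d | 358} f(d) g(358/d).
(μ * 𝟙)(358) = 0

Divisors of 358: [1, 2, 179, 358]. For each d | 358:
  d = 1: μ(1) · 𝟙(358/1) = 1 · 1 = 1
  d = 2: μ(2) · 𝟙(358/2) = -1 · 1 = -1
  d = 179: μ(179) · 𝟙(358/179) = -1 · 1 = -1
  d = 358: μ(358) · 𝟙(358/358) = 1 · 1 = 1
Summing: (μ * 𝟙)(358) = 1 + -1 + -1 + 1 = 0.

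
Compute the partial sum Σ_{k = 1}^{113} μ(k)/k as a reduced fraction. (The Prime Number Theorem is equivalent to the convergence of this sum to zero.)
Σ μ(k)/k = -116611872191453221503941654091901560637733903/4515722091488229684020743755934808927610669570

Values of μ(k) for 1 ≤ k ≤ 113: μ(1) = 1, μ(2) = -1, μ(3) = -1, μ(5) = -1, μ(6) = 1, μ(7) = -1, μ(10) = 1, μ(11) = -1, μ(13) = -1, μ(14) = 1, μ(15) = 1, μ(17) = -1, μ(19) = -1, μ(21) = 1, μ(22) = 1, μ(23) = -1, μ(26) = 1, μ(29) = -1, μ(30) = -1, μ(31) = -1, μ(33) = 1, μ(34) = 1, μ(35) = 1, μ(37) = -1, μ(38) = 1, μ(39) = 1, μ(41) = -1, μ(42) = -1, μ(43) = -1, μ(46) = 1, μ(47) = -1, μ(51) = 1, μ(53) = -1, μ(55) = 1, μ(57) = 1, μ(58) = 1, μ(59) = -1, μ(61) = -1, μ(62) = 1, μ(65) = 1, μ(66) = -1, μ(67) = -1, μ(69) = 1, μ(70) = -1, μ(71) = -1, μ(73) = -1, μ(74) = 1, μ(77) = 1, μ(78) = -1, μ(79) = -1, μ(82) = 1, μ(83) = -1, μ(85) = 1, μ(86) = 1, μ(87) = 1, μ(89) = -1, μ(91) = 1, μ(93) = 1, μ(94) = 1, μ(95) = 1, μ(97) = -1, μ(101) = -1, μ(102) = -1, μ(103) = -1, μ(105) = -1, μ(106) = 1, μ(107) = -1, μ(109) = -1, μ(110) = -1, μ(111) = 1, μ(113) = -1, with μ = 0 on non-squarefree integers. Summing μ(k)/k for k where μ(k) ≠ 0 gives -116611872191453221503941654091901560637733903/4515722091488229684020743755934808927610669570 ≈ -0.0258. (PNT ⟺ this sum → 0 as n → ∞.)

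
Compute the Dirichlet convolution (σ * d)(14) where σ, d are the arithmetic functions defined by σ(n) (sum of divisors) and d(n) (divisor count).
(σ * d)(14) = 50

Divisors of 14: [1, 2, 7, 14]. For each d | 14:
  d = 1: σ(1) · d(14/1) = 1 · 4 = 4
  d = 2: σ(2) · d(14/2) = 3 · 2 = 6
  d = 7: σ(7) · d(14/7) = 8 · 2 = 16
  d = 14: σ(14) · d(14/14) = 24 · 1 = 24
Summing: (σ * d)(14) = 4 + 6 + 16 + 24 = 50.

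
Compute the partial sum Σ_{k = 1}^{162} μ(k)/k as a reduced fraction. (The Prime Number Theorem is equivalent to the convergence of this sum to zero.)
Σ μ(k)/k = 674117532155663976794637693297075629210667954252961166216521/35375166993717494840635767087951744212057570647889977422429870

Values of μ(k) for 1 ≤ k ≤ 162: μ(1) = 1, μ(2) = -1, μ(3) = -1, μ(5) = -1, μ(6) = 1, μ(7) = -1, μ(10) = 1, μ(11) = -1, μ(13) = -1, μ(14) = 1, μ(15) = 1, μ(17) = -1, μ(19) = -1, μ(21) = 1, μ(22) = 1, μ(23) = -1, μ(26) = 1, μ(29) = -1, μ(30) = -1, μ(31) = -1, μ(33) = 1, μ(34) = 1, μ(35) = 1, μ(37) = -1, μ(38) = 1, μ(39) = 1, μ(41) = -1, μ(42) = -1, μ(43) = -1, μ(46) = 1, μ(47) = -1, μ(51) = 1, μ(53) = -1, μ(55) = 1, μ(57) = 1, μ(58) = 1, μ(59) = -1, μ(61) = -1, μ(62) = 1, μ(65) = 1, μ(66) = -1, μ(67) = -1, μ(69) = 1, μ(70) = -1, μ(71) = -1, μ(73) = -1, μ(74) = 1, μ(77) = 1, μ(78) = -1, μ(79) = -1, μ(82) = 1, μ(83) = -1, μ(85) = 1, μ(86) = 1, μ(87) = 1, μ(89) = -1, μ(91) = 1, μ(93) = 1, μ(94) = 1, μ(95) = 1, μ(97) = -1, μ(101) = -1, μ(102) = -1, μ(103) = -1, μ(105) = -1, μ(106) = 1, μ(107) = -1, μ(109) = -1, μ(110) = -1, μ(111) = 1, μ(113) = -1, μ(114) = -1, μ(115) = 1, μ(118) = 1, μ(119) = 1, μ(122) = 1, μ(123) = 1, μ(127) = -1, μ(129) = 1, μ(130) = -1, μ(131) = -1, μ(133) = 1, μ(134) = 1, μ(137) = -1, μ(138) = -1, μ(139) = -1, μ(141) = 1, μ(142) = 1, μ(143) = 1, μ(145) = 1, μ(146) = 1, μ(149) = -1, μ(151) = -1, μ(154) = -1, μ(155) = 1, μ(157) = -1, μ(158) = 1, μ(159) = 1, μ(161) = 1, with μ = 0 on non-squarefree integers. Summing μ(k)/k for k where μ(k) ≠ 0 gives 674117532155663976794637693297075629210667954252961166216521/35375166993717494840635767087951744212057570647889977422429870 ≈ 0.0191. (PNT ⟺ this sum → 0 as n → ∞.)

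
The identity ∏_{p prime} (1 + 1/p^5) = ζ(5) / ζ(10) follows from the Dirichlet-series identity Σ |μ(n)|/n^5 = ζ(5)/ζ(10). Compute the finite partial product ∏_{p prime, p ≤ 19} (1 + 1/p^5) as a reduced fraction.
∏ = 405833785877367637916288/391770333462674252324875

The primes p ≤ 19 are [2, 3, 5, 7, 11, 13, 17, 19]. For each, (1 + 1/p^5) = (p^5 + 1)/p^5. Multiplying these fractions over p ∈ [2, 3, 5, 7, 11, 13, 17, 19] gives 405833785877367637916288/391770333462674252324875. (In the limit P → ∞ this tends to ζ(5)/ζ(10).)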